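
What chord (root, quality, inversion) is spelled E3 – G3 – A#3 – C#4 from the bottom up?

A# diminished seventh, second inversion

Reducing to letter names: E, G, A#, C#. These stack in thirds as A#–C#–E–G — an A# diminished seventh chord.
E is the fifth of A# diminished seventh; fifth in the bass means second inversion (figured bass 4/3).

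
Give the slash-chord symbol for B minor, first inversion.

First inversion of B minor has the third (D) in the bass. As a slash chord: Bm/D.

Bm/D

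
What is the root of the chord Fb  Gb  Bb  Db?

Gb

Reordering Fb, Gb, Bb, Db into stacked thirds gives Gb–Bb–Db–Fb; the bottom of that stack, Gb, is the root.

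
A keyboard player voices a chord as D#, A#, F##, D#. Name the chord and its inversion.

The pitch classes D#, A#, F## arrange in thirds as D#–F##–A#: a D# major triad.
D# is the root of D# major; root in the bass means root position (figured bass 5/3).

D# major, root position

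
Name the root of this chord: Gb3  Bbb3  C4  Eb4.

C

Reordering Gb, Bbb, C, Eb into stacked thirds gives C–Eb–Gb–Bbb; the bottom of that stack, C, is the root.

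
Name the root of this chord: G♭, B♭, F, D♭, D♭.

The distinct letter names are Gb, Bb, F, Db. Arranged as a stack of thirds they read Gb–Bb–Db–F, so Gb is the root (a Gb major seventh chord).

Gb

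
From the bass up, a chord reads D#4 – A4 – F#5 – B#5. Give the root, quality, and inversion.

B# diminished seventh, first inversion

Reducing to letter names: D#, A, F#, B#. These stack in thirds as B#–D#–F#–A — a B# diminished seventh chord.
With the third (D#) in the bass, the chord is in first inversion (figured bass 6/5).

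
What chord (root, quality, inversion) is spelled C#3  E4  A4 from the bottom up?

The distinct note names are C#, E, A. Stacked in thirds they read A–C#–E, which is a major triad on A.
The lowest note is C#, the third of the chord, so this is first inversion (figured bass 6).

A major, first inversion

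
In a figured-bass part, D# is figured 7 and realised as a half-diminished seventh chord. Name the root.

D#

The figures 7 mean the root of the chord is in the bass. If D# is the root of a half-diminished seventh chord, the root is D# (chord tones D#–F#–A–C#).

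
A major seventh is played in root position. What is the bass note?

A

A major seventh is A–C#–E–G#. Root position places the root in the bass: A.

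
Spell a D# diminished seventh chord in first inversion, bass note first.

The chord tones are D#–F#–A–C. With the third (F#) lowest for first inversion: F#, A, C, D#.

F#, A, C, D#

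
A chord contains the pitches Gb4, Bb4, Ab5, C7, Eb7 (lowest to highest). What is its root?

Ab

Gb, Bb, Ab, C, Eb are the tones of an Ab dominant ninth chord (Ab–C–Eb–Gb–Bb), making Ab the root.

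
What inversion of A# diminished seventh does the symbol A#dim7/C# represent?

first inversion

A#dim7/C# means A# diminished seventh with C# in the bass. C# is the third of A# diminished seventh (A#–C#–E–G), so this is first inversion.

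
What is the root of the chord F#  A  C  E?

The distinct letter names are F#, A, C, E. Arranged as a stack of thirds they read F#–A–C–E, so F# is the root (an F# half-diminished seventh chord).

F#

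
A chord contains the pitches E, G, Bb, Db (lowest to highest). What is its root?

E

E, G, Bb, Db are the tones of an E diminished seventh chord (E–G–Bb–Db), making E the root.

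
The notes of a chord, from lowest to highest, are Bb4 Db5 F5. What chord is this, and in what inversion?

Reducing to letter names: Bb, Db, F. These stack in thirds as Bb–Db–F — a Bb minor triad.
The lowest note is Bb, the root of the chord, so this is root position (figured bass 5/3).

Bb minor, root position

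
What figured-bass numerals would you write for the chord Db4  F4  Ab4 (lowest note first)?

The notes Db, F, Ab stack in thirds as Db–F–Ab — a Db major triad. The bass Db is the root, so this is root position: figured 5/3.

5/3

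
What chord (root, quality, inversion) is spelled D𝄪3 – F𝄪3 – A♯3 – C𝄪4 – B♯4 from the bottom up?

B# dominant ninth, first inversion

The pitch classes D##, F##, A#, C##, B# arrange in thirds as B#–D##–F##–A#–C##: a B# dominant ninth chord.
With the third (D##) in the bass, the chord is in first inversion.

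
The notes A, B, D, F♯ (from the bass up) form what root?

B

The distinct letter names are A, B, D, F#. Arranged as a stack of thirds they read B–D–F#–A, so B is the root (a B minor seventh chord).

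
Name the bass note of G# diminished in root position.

In root position the root is lowest. For G# diminished (G#–B–D) that is G#.

G#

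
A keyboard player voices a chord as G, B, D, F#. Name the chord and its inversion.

The distinct note names are G, B, D, F#. Stacked in thirds they read G–B–D–F#, which is a major seventh chord on G.
G is the root of G major seventh; root in the bass means root position (figured bass 7).

G major seventh, root position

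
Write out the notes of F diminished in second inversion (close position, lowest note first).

Cb, F, Ab

Spelling F diminished: F–Ab–Cb. In second inversion the fifth is bass, giving Cb, F, Ab from the bottom.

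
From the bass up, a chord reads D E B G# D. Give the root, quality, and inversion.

The distinct note names are D, E, B, G#. Stacked in thirds they read E–G#–B–D, which is a dominant seventh chord on E.
The lowest note is D, the seventh of the chord, so this is third inversion (figured bass 4/2).

E dominant seventh, third inversion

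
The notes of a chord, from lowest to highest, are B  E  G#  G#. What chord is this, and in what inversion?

E major, second inversion

The distinct note names are B, E, G#. Stacked in thirds they read E–G#–B, which is a major triad on E.
The lowest note is B, the fifth of the chord, so this is second inversion (figured bass 6/4).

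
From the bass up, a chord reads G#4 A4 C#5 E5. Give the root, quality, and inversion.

A major seventh, third inversion

The distinct note names are G#, A, C#, E. Stacked in thirds they read A–C#–E–G#, which is a major seventh chord on A.
With the seventh (G#) in the bass, the chord is in third inversion (figured bass 4/2).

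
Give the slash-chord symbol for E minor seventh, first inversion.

First inversion of E minor seventh has the third (G) in the bass. As a slash chord: Em7/G.

Em7/G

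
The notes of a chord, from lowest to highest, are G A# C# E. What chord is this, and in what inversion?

A# diminished seventh, third inversion

The distinct note names are G, A#, C#, E. Stacked in thirds they read A#–C#–E–G, which is a diminished seventh chord on A#.
The lowest note is G, the seventh of the chord, so this is third inversion (figured bass 4/2).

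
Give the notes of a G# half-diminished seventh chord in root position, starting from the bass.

G#, B, D, F#

Spelling G# half-diminished seventh: G#–B–D–F#. In root position the root is bass, giving G#, B, D, F# from the bottom.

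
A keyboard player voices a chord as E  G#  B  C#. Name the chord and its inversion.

C# minor seventh, first inversion

The distinct note names are E, G#, B, C#. Stacked in thirds they read C#–E–G#–B, which is a minor seventh chord on C#.
With the third (E) in the bass, the chord is in first inversion (figured bass 6/5).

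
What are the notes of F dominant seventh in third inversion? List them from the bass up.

Eb, F, A, C

Spelling F dominant seventh: F–A–C–Eb. In third inversion the seventh is bass, giving Eb, F, A, C from the bottom.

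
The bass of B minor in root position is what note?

B minor is B–D–F#. Root position places the root in the bass: B.

B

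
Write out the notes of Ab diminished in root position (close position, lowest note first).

Spelling Ab diminished: Ab–Cb–Ebb. In root position the root is bass, giving Ab, Cb, Ebb from the bottom.

Ab, Cb, Ebb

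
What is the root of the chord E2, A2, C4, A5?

E, A, C are the tones of an A minor triad (A–C–E), making A the root.

A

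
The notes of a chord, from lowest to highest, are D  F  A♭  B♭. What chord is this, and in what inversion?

Bb dominant seventh, first inversion

The distinct note names are D, F, Ab, Bb. Stacked in thirds they read Bb–D–F–Ab, which is a dominant seventh chord on Bb.
The lowest note is D, the third of the chord, so this is first inversion (figured bass 6/5).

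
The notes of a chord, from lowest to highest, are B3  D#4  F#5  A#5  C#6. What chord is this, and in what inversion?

The pitch classes B, D#, F#, A#, C# arrange in thirds as B–D#–F#–A#–C#: a B major ninth chord.
With the root (B) in the bass, the chord is in root position.

B major ninth, root position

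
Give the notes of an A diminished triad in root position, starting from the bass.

A, C, Eb

A diminished is A–C–Eb. Root position puts the root (A) in the bass, with the remaining tones above: A, C, Eb.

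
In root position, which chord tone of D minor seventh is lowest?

D

D minor seventh is D–F–A–C. Root position places the root in the bass: D.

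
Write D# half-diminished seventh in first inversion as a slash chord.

First inversion of D# half-diminished seventh has the third (F#) in the bass. As a slash chord: D#ø7/F#.

D#ø7/F#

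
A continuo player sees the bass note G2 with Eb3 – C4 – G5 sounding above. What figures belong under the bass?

The notes G, Eb, C stack in thirds as C–Eb–G — a C minor triad. The bass G is the fifth, so this is second inversion: figured 6/4.

6/4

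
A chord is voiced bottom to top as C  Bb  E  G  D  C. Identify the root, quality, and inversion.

C dominant ninth, root position

The distinct note names are C, Bb, E, G, D. Stacked in thirds they read C–E–G–Bb–D, which is a dominant ninth chord on C.
The lowest note is C, the root of the chord, so this is root position.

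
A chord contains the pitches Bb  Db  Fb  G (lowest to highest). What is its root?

G

Bb, Db, Fb, G are the tones of a G diminished seventh chord (G–Bb–Db–Fb), making G the root.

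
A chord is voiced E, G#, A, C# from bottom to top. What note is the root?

A

E, G#, A, C# are the tones of an A major seventh chord (A–C#–E–G#), making A the root.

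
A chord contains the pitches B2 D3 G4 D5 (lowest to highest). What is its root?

G

Reordering B, D, G into stacked thirds gives G–B–D; the bottom of that stack, G, is the root.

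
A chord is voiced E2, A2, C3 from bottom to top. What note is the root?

A

Reordering E, A, C into stacked thirds gives A–C–E; the bottom of that stack, A, is the root.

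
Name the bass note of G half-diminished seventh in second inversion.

Db

G half-diminished seventh is G–Bb–Db–F. Second inversion places the fifth in the bass: Db.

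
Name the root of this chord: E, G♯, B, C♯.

C#

E, G#, B, C# are the tones of a C# minor seventh chord (C#–E–G#–B), making C# the root.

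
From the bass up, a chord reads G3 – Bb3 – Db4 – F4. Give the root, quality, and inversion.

G half-diminished seventh, root position

Reducing to letter names: G, Bb, Db, F. These stack in thirds as G–Bb–Db–F — a G half-diminished seventh chord.
G is the root of G half-diminished seventh; root in the bass means root position (figured bass 7).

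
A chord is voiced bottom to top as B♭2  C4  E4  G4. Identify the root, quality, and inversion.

C dominant seventh, third inversion

Reducing to letter names: Bb, C, E, G. These stack in thirds as C–E–G–Bb — a C dominant seventh chord.
The lowest note is Bb, the seventh of the chord, so this is third inversion (figured bass 4/2).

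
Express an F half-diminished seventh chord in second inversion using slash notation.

Fø7/Cb

Second inversion of F half-diminished seventh has the fifth (Cb) in the bass. As a slash chord: Fø7/Cb.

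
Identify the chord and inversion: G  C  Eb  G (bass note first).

The distinct note names are G, C, Eb. Stacked in thirds they read C–Eb–G, which is a minor triad on C.
With the fifth (G) in the bass, the chord is in second inversion (figured bass 6/4).

C minor, second inversion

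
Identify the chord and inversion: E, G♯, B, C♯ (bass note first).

C# minor seventh, first inversion

The distinct note names are E, G#, B, C#. Stacked in thirds they read C#–E–G#–B, which is a minor seventh chord on C#.
The lowest note is E, the third of the chord, so this is first inversion (figured bass 6/5).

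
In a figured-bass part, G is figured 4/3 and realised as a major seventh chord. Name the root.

C

The figures 4/3 mean the fifth of the chord is in the bass. If G is the fifth of a major seventh chord, the root is C (chord tones C–E–G–B).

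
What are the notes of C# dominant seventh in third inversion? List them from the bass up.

The chord tones are C#–E#–G#–B. With the seventh (B) lowest for third inversion: B, C#, E#, G#.

B, C#, E#, G#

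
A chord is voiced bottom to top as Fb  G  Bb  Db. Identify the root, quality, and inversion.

G diminished seventh, third inversion

Reducing to letter names: Fb, G, Bb, Db. These stack in thirds as G–Bb–Db–Fb — a G diminished seventh chord.
Fb is the seventh of G diminished seventh; seventh in the bass means third inversion (figured bass 4/2).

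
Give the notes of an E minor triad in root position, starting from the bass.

E, G, B

The chord tones are E–G–B. With the root (E) lowest for root position: E, G, B.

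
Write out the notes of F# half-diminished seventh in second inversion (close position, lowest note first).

C, E, F#, A

Spelling F# half-diminished seventh: F#–A–C–E. In second inversion the fifth is bass, giving C, E, F#, A from the bottom.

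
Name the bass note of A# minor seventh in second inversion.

E#

In second inversion the fifth is lowest. For A# minor seventh (A#–C#–E#–G#) that is E#.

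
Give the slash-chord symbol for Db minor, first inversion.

Dbm/Fb

First inversion of Db minor has the third (Fb) in the bass. As a slash chord: Dbm/Fb.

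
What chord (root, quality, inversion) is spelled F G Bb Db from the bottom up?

G half-diminished seventh, third inversion

Reducing to letter names: F, G, Bb, Db. These stack in thirds as G–Bb–Db–F — a G half-diminished seventh chord.
F is the seventh of G half-diminished seventh; seventh in the bass means third inversion (figured bass 4/2).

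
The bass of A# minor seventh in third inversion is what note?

G#

In third inversion the seventh is lowest. For A# minor seventh (A#–C#–E#–G#) that is G#.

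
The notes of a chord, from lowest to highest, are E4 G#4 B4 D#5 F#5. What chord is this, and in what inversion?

The distinct note names are E, G#, B, D#, F#. Stacked in thirds they read E–G#–B–D#–F#, which is a major ninth chord on E.
With the root (E) in the bass, the chord is in root position.

E major ninth, root position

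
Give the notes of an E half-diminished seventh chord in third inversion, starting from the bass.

E half-diminished seventh is E–G–Bb–D. Third inversion puts the seventh (D) in the bass, with the remaining tones above: D, E, G, Bb.

D, E, G, Bb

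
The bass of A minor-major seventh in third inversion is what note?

G#

A minor-major seventh is A–C–E–G#. Third inversion places the seventh in the bass: G#.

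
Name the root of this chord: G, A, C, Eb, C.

The distinct letter names are G, A, C, Eb. Arranged as a stack of thirds they read A–C–Eb–G, so A is the root (an A half-diminished seventh chord).

A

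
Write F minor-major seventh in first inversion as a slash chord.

Fm(maj7)/Ab

First inversion of F minor-major seventh has the third (Ab) in the bass. As a slash chord: Fm(maj7)/Ab.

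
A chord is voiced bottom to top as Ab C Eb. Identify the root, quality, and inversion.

Reducing to letter names: Ab, C, Eb. These stack in thirds as Ab–C–Eb — an Ab major triad.
With the root (Ab) in the bass, the chord is in root position (figured bass 5/3).

Ab major, root position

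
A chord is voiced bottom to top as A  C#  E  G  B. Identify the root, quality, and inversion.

A dominant ninth, root position

Reducing to letter names: A, C#, E, G, B. These stack in thirds as A–C#–E–G–B — an A dominant ninth chord.
With the root (A) in the bass, the chord is in root position.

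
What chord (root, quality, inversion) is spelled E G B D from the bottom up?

Reducing to letter names: E, G, B, D. These stack in thirds as E–G–B–D — an E minor seventh chord.
With the root (E) in the bass, the chord is in root position (figured bass 7).

E minor seventh, root position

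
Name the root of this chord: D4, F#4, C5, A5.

D

Reordering D, F#, C, A into stacked thirds gives D–F#–A–C; the bottom of that stack, D, is the root.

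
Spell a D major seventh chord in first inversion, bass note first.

F#, A, C#, D

Spelling D major seventh: D–F#–A–C#. In first inversion the third is bass, giving F#, A, C#, D from the bottom.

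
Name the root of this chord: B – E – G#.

E

B, E, G# are the tones of an E major triad (E–G#–B), making E the root.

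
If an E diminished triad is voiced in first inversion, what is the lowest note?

In first inversion the third is lowest. For E diminished (E–G–Bb) that is G.

G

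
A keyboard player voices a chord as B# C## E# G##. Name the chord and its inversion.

C## minor seventh, third inversion

The pitch classes B#, C##, E#, G## arrange in thirds as C##–E#–G##–B#: a C## minor seventh chord.
With the seventh (B#) in the bass, the chord is in third inversion (figured bass 4/2).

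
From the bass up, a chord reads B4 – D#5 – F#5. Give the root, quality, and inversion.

B major, root position

The pitch classes B, D#, F# arrange in thirds as B–D#–F#: a B major triad.
With the root (B) in the bass, the chord is in root position (figured bass 5/3).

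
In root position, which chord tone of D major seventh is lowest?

The root of D major seventh (D–F#–A–C#) is D; that is the bass in root position.

D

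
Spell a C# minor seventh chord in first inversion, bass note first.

C# minor seventh is C#–E–G#–B. First inversion puts the third (E) in the bass, with the remaining tones above: E, G#, B, C#.

E, G#, B, C#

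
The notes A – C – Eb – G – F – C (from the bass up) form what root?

F

A, C, Eb, G, F are the tones of an F dominant ninth chord (F–A–C–Eb–G), making F the root.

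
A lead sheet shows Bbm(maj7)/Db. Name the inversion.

first inversion

Bbm(maj7)/Db means Bb minor-major seventh with Db in the bass. Db is the third of Bb minor-major seventh (Bb–Db–F–A), so this is first inversion.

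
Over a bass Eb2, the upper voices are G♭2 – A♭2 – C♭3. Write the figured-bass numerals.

The notes Eb, Gb, Ab, Cb stack in thirds as Ab–Cb–Eb–Gb — an Ab minor seventh chord. The bass Eb is the fifth, so this is second inversion: figured 4/3.

4/3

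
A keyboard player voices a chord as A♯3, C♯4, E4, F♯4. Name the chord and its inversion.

The pitch classes A#, C#, E, F# arrange in thirds as F#–A#–C#–E: an F# dominant seventh chord.
The lowest note is A#, the third of the chord, so this is first inversion (figured bass 6/5).

F# dominant seventh, first inversion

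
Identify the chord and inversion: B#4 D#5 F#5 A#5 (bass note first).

Reducing to letter names: B#, D#, F#, A#. These stack in thirds as B#–D#–F#–A# — a B# half-diminished seventh chord.
The lowest note is B#, the root of the chord, so this is root position (figured bass 7).

B# half-diminished seventh, root position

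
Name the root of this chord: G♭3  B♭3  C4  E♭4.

Reordering Gb, Bb, C, Eb into stacked thirds gives C–Eb–Gb–Bb; the bottom of that stack, C, is the root.

C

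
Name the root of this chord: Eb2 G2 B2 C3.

Eb, G, B, C are the tones of a C minor-major seventh chord (C–Eb–G–B), making C the root.

C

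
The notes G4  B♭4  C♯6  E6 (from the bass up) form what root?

G, Bb, C#, E are the tones of a C# diminished seventh chord (C#–E–G–Bb), making C# the root.

C#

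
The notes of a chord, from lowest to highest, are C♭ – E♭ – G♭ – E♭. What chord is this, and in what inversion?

Cb major, root position

The distinct note names are Cb, Eb, Gb. Stacked in thirds they read Cb–Eb–Gb, which is a major triad on Cb.
With the root (Cb) in the bass, the chord is in root position (figured bass 5/3).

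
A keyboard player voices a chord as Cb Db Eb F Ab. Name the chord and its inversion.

Reducing to letter names: Cb, Db, Eb, F, Ab. These stack in thirds as Db–F–Ab–Cb–Eb — a Db dominant ninth chord.
With the seventh (Cb) in the bass, the chord is in third inversion.

Db dominant ninth, third inversion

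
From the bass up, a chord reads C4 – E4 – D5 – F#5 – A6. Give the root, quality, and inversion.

The pitch classes C, E, D, F#, A arrange in thirds as D–F#–A–C–E: a D dominant ninth chord.
C is the seventh of D dominant ninth; seventh in the bass means third inversion.

D dominant ninth, third inversion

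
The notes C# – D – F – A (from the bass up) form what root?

The distinct letter names are C#, D, F, A. Arranged as a stack of thirds they read D–F–A–C#, so D is the root (a D minor-major seventh chord).

D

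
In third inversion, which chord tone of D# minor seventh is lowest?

C#

D# minor seventh is D#–F#–A#–C#. Third inversion places the seventh in the bass: C#.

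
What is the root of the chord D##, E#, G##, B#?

E#

The distinct letter names are D##, E#, G##, B#. Arranged as a stack of thirds they read E#–G##–B#–D##, so E# is the root (an E# major seventh chord).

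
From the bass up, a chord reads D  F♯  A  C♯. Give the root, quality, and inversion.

The distinct note names are D, F#, A, C#. Stacked in thirds they read D–F#–A–C#, which is a major seventh chord on D.
The lowest note is D, the root of the chord, so this is root position (figured bass 7).

D major seventh, root position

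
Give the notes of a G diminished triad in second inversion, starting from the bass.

G diminished is G–Bb–Db. Second inversion puts the fifth (Db) in the bass, with the remaining tones above: Db, G, Bb.

Db, G, Bb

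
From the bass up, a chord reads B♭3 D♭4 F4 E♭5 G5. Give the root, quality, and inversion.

Eb dominant ninth, second inversion

The distinct note names are Bb, Db, F, Eb, G. Stacked in thirds they read Eb–G–Bb–Db–F, which is a dominant ninth chord on Eb.
Bb is the fifth of Eb dominant ninth; fifth in the bass means second inversion.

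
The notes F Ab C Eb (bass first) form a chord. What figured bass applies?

The notes F, Ab, C, Eb stack in thirds as F–Ab–C–Eb — an F minor seventh chord. The bass F is the root, so this is root position: figured 7.

7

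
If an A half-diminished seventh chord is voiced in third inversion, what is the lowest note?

The seventh of A half-diminished seventh (A–C–Eb–G) is G; that is the bass in third inversion.

G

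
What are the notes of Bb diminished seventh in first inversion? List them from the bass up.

The chord tones are Bb–Db–Fb–Abb. With the third (Db) lowest for first inversion: Db, Fb, Abb, Bb.

Db, Fb, Abb, Bb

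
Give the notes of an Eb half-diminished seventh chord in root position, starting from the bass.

Eb, Gb, Bbb, Db

The chord tones are Eb–Gb–Bbb–Db. With the root (Eb) lowest for root position: Eb, Gb, Bbb, Db.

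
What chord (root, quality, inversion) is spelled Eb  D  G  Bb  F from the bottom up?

Eb major ninth, root position

The pitch classes Eb, D, G, Bb, F arrange in thirds as Eb–G–Bb–D–F: an Eb major ninth chord.
The lowest note is Eb, the root of the chord, so this is root position.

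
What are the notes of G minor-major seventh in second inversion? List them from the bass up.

Spelling G minor-major seventh: G–Bb–D–F#. In second inversion the fifth is bass, giving D, F#, G, Bb from the bottom.

D, F#, G, Bb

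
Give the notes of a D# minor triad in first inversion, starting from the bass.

The chord tones are D#–F#–A#. With the third (F#) lowest for first inversion: F#, A#, D#.

F#, A#, D#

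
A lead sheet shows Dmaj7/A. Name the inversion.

Dmaj7/A means D major seventh with A in the bass. A is the fifth of D major seventh (D–F#–A–C#), so this is second inversion.

second inversion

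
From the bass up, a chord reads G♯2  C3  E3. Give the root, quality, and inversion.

Reducing to letter names: G#, C, E. These stack in thirds as C–E–G# — a C augmented triad.
With the fifth (G#) in the bass, the chord is in second inversion (figured bass 6/4).

C augmented, second inversion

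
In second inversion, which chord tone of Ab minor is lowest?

Eb

The fifth of Ab minor (Ab–Cb–Eb) is Eb; that is the bass in second inversion.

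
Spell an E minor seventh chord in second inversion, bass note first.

E minor seventh is E–G–B–D. Second inversion puts the fifth (B) in the bass, with the remaining tones above: B, D, E, G.

B, D, E, G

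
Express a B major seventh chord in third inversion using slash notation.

Bmaj7/A#

Third inversion of B major seventh has the seventh (A#) in the bass. As a slash chord: Bmaj7/A#.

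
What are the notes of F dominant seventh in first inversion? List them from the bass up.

A, C, Eb, F

The chord tones are F–A–C–Eb. With the third (A) lowest for first inversion: A, C, Eb, F.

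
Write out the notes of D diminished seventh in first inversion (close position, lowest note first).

D diminished seventh is D–F–Ab–Cb. First inversion puts the third (F) in the bass, with the remaining tones above: F, Ab, Cb, D.

F, Ab, Cb, D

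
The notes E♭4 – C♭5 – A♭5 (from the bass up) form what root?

Eb, Cb, Ab are the tones of an Ab minor triad (Ab–Cb–Eb), making Ab the root.

Ab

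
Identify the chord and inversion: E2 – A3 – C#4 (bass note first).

The distinct note names are E, A, C#. Stacked in thirds they read A–C#–E, which is a major triad on A.
The lowest note is E, the fifth of the chord, so this is second inversion (figured bass 6/4).

A major, second inversion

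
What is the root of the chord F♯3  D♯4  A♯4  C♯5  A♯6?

D#

Reordering F#, D#, A#, C# into stacked thirds gives D#–F#–A#–C#; the bottom of that stack, D#, is the root.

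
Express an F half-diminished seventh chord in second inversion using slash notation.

Fø7/Cb

Second inversion of F half-diminished seventh has the fifth (Cb) in the bass. As a slash chord: Fø7/Cb.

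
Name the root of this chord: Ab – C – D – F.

D

Reordering Ab, C, D, F into stacked thirds gives D–F–Ab–C; the bottom of that stack, D, is the root.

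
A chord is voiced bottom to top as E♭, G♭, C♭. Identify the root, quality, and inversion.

The distinct note names are Eb, Gb, Cb. Stacked in thirds they read Cb–Eb–Gb, which is a major triad on Cb.
The lowest note is Eb, the third of the chord, so this is first inversion (figured bass 6).

Cb major, first inversion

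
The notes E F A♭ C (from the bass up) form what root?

F

E, F, Ab, C are the tones of an F minor-major seventh chord (F–Ab–C–E), making F the root.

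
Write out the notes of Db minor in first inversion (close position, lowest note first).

Fb, Ab, Db

The chord tones are Db–Fb–Ab. With the third (Fb) lowest for first inversion: Fb, Ab, Db.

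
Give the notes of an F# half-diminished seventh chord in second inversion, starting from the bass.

The chord tones are F#–A–C–E. With the fifth (C) lowest for second inversion: C, E, F#, A.

C, E, F#, A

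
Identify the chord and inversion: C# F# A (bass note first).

F# minor, second inversion

The pitch classes C#, F#, A arrange in thirds as F#–A–C#: an F# minor triad.
With the fifth (C#) in the bass, the chord is in second inversion (figured bass 6/4).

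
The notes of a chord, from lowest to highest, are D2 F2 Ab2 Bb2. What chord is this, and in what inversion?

Bb dominant seventh, first inversion

Reducing to letter names: D, F, Ab, Bb. These stack in thirds as Bb–D–F–Ab — a Bb dominant seventh chord.
D is the third of Bb dominant seventh; third in the bass means first inversion (figured bass 6/5).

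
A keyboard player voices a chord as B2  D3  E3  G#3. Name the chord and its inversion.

Reducing to letter names: B, D, E, G#. These stack in thirds as E–G#–B–D — an E dominant seventh chord.
The lowest note is B, the fifth of the chord, so this is second inversion (figured bass 4/3).

E dominant seventh, second inversion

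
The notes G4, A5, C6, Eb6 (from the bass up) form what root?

A

Reordering G, A, C, Eb into stacked thirds gives A–C–Eb–G; the bottom of that stack, A, is the root.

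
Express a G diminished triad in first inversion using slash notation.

Gdim/Bb

First inversion of G diminished has the third (Bb) in the bass. As a slash chord: Gdim/Bb.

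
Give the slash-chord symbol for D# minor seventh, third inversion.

Third inversion of D# minor seventh has the seventh (C#) in the bass. As a slash chord: D#m7/C#.

D#m7/C#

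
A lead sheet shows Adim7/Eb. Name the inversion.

Adim7/Eb means A diminished seventh with Eb in the bass. Eb is the fifth of A diminished seventh (A–C–Eb–Gb), so this is second inversion.

second inversion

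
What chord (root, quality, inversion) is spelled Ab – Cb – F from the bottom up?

F diminished, first inversion

The distinct note names are Ab, Cb, F. Stacked in thirds they read F–Ab–Cb, which is a diminished triad on F.
Ab is the third of F diminished; third in the bass means first inversion (figured bass 6).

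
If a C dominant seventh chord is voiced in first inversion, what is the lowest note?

E

In first inversion the third is lowest. For C dominant seventh (C–E–G–Bb) that is E.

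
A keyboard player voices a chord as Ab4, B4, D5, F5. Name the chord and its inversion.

B diminished seventh, third inversion

The pitch classes Ab, B, D, F arrange in thirds as B–D–F–Ab: a B diminished seventh chord.
With the seventh (Ab) in the bass, the chord is in third inversion (figured bass 4/2).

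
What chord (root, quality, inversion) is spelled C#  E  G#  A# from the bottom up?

Reducing to letter names: C#, E, G#, A#. These stack in thirds as A#–C#–E–G# — an A# half-diminished seventh chord.
With the third (C#) in the bass, the chord is in first inversion (figured bass 6/5).

A# half-diminished seventh, first inversion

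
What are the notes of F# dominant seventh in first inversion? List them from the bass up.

A#, C#, E, F#

Spelling F# dominant seventh: F#–A#–C#–E. In first inversion the third is bass, giving A#, C#, E, F# from the bottom.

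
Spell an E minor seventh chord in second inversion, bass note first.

Spelling E minor seventh: E–G–B–D. In second inversion the fifth is bass, giving B, D, E, G from the bottom.

B, D, E, G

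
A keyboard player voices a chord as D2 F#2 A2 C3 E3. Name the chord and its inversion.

D dominant ninth, root position

The pitch classes D, F#, A, C, E arrange in thirds as D–F#–A–C–E: a D dominant ninth chord.
With the root (D) in the bass, the chord is in root position.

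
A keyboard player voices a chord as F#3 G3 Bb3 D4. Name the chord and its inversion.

G minor-major seventh, third inversion

The pitch classes F#, G, Bb, D arrange in thirds as G–Bb–D–F#: a G minor-major seventh chord.
With the seventh (F#) in the bass, the chord is in third inversion (figured bass 4/2).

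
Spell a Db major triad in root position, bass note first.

Spelling Db major: Db–F–Ab. In root position the root is bass, giving Db, F, Ab from the bottom.

Db, F, Ab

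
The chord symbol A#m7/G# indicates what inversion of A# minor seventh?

A#m7/G# means A# minor seventh with G# in the bass. G# is the seventh of A# minor seventh (A#–C#–E#–G#), so this is third inversion.

third inversion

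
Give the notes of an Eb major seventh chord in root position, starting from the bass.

Spelling Eb major seventh: Eb–G–Bb–D. In root position the root is bass, giving Eb, G, Bb, D from the bottom.

Eb, G, Bb, D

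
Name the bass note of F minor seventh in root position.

F

In root position the root is lowest. For F minor seventh (F–Ab–C–Eb) that is F.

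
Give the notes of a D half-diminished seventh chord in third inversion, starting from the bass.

The chord tones are D–F–Ab–C. With the seventh (C) lowest for third inversion: C, D, F, Ab.

C, D, F, Ab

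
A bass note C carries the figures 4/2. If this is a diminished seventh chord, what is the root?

D#

The figures 4/2 mean the seventh of the chord is in the bass. If C is the seventh of a diminished seventh chord, the root is D# (chord tones D#–F#–A–C).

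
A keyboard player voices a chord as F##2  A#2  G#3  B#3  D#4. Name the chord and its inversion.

G# major ninth, third inversion

The distinct note names are F##, A#, G#, B#, D#. Stacked in thirds they read G#–B#–D#–F##–A#, which is a major ninth chord on G#.
F## is the seventh of G# major ninth; seventh in the bass means third inversion.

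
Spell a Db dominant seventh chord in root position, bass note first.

Db, F, Ab, Cb

Db dominant seventh is Db–F–Ab–Cb. Root position puts the root (Db) in the bass, with the remaining tones above: Db, F, Ab, Cb.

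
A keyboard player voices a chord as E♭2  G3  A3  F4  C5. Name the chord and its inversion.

F dominant ninth, third inversion

The distinct note names are Eb, G, A, F, C. Stacked in thirds they read F–A–C–Eb–G, which is a dominant ninth chord on F.
The lowest note is Eb, the seventh of the chord, so this is third inversion.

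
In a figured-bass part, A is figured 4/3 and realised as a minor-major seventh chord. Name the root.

D

The figures 4/3 mean the fifth of the chord is in the bass. If A is the fifth of a minor-major seventh chord, the root is D (chord tones D–F–A–C#).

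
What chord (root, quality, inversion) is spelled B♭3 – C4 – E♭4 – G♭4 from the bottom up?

C half-diminished seventh, third inversion

The distinct note names are Bb, C, Eb, Gb. Stacked in thirds they read C–Eb–Gb–Bb, which is a half-diminished seventh chord on C.
The lowest note is Bb, the seventh of the chord, so this is third inversion (figured bass 4/2).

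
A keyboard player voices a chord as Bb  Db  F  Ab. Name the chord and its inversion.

Bb minor seventh, root position

The pitch classes Bb, Db, F, Ab arrange in thirds as Bb–Db–F–Ab: a Bb minor seventh chord.
With the root (Bb) in the bass, the chord is in root position (figured bass 7).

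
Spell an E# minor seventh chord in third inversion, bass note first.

Spelling E# minor seventh: E#–G#–B#–D#. In third inversion the seventh is bass, giving D#, E#, G#, B# from the bottom.

D#, E#, G#, B#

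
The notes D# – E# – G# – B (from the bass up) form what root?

The distinct letter names are D#, E#, G#, B. Arranged as a stack of thirds they read E#–G#–B–D#, so E# is the root (an E# half-diminished seventh chord).

E#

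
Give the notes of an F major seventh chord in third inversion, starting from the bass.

The chord tones are F–A–C–E. With the seventh (E) lowest for third inversion: E, F, A, C.

E, F, A, C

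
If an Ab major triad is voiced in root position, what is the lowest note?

The root of Ab major (Ab–C–Eb) is Ab; that is the bass in root position.

Ab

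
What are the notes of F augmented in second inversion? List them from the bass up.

C#, F, A

The chord tones are F–A–C#. With the fifth (C#) lowest for second inversion: C#, F, A.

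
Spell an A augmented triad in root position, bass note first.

A, C#, E#

Spelling A augmented: A–C#–E#. In root position the root is bass, giving A, C#, E# from the bottom.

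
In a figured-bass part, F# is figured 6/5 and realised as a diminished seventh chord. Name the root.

The figures 6/5 mean the third of the chord is in the bass. If F# is the third of a diminished seventh chord, the root is D# (chord tones D#–F#–A–C).

D#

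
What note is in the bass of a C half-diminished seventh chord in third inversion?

In third inversion the seventh is lowest. For C half-diminished seventh (C–Eb–Gb–Bb) that is Bb.

Bb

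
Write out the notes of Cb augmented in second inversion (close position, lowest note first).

The chord tones are Cb–Eb–G. With the fifth (G) lowest for second inversion: G, Cb, Eb.

G, Cb, Eb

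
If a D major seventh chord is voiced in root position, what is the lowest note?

D

In root position the root is lowest. For D major seventh (D–F#–A–C#) that is D.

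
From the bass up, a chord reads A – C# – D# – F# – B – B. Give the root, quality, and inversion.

The distinct note names are A, C#, D#, F#, B. Stacked in thirds they read B–D#–F#–A–C#, which is a dominant ninth chord on B.
A is the seventh of B dominant ninth; seventh in the bass means third inversion.

B dominant ninth, third inversion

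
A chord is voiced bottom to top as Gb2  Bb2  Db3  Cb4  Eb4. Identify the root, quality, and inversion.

The distinct note names are Gb, Bb, Db, Cb, Eb. Stacked in thirds they read Cb–Eb–Gb–Bb–Db, which is a major ninth chord on Cb.
Gb is the fifth of Cb major ninth; fifth in the bass means second inversion.

Cb major ninth, second inversion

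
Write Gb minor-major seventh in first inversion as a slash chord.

First inversion of Gb minor-major seventh has the third (Bbb) in the bass. As a slash chord: Gbm(maj7)/Bbb.

Gbm(maj7)/Bbb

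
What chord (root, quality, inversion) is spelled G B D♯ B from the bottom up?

The pitch classes G, B, D# arrange in thirds as G–B–D#: a G augmented triad.
G is the root of G augmented; root in the bass means root position (figured bass 5/3).

G augmented, root position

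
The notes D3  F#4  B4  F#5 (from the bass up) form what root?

Reordering D, F#, B into stacked thirds gives B–D–F#; the bottom of that stack, B, is the root.

B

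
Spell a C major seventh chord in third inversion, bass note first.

Spelling C major seventh: C–E–G–B. In third inversion the seventh is bass, giving B, C, E, G from the bottom.

B, C, E, G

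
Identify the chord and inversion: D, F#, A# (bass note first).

The pitch classes D, F#, A# arrange in thirds as D–F#–A#: a D augmented triad.
D is the root of D augmented; root in the bass means root position (figured bass 5/3).

D augmented, root position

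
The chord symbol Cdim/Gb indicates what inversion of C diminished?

Cdim/Gb means C diminished with Gb in the bass. Gb is the fifth of C diminished (C–Eb–Gb), so this is second inversion.

second inversion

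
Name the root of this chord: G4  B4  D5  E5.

Reordering G, B, D, E into stacked thirds gives E–G–B–D; the bottom of that stack, E, is the root.

E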